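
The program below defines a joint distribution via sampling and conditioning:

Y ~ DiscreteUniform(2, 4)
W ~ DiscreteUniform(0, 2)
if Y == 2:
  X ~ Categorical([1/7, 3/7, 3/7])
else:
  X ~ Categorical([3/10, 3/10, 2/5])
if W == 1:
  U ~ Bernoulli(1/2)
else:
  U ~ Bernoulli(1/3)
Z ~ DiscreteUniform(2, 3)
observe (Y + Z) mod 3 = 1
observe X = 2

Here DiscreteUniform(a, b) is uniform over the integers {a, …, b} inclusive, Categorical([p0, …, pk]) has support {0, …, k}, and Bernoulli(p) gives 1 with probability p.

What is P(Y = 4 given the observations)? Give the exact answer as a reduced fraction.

Enumerate traces; 12 have nonzero weight after conditioning:
  (Y=2, W=0, X=2, U=0, Z=2) weight 1/63
  (Y=2, W=0, X=2, U=1, Z=2) weight 1/126
  (Y=2, W=1, X=2, U=0, Z=2) weight 1/84
  (Y=2, W=1, X=2, U=1, Z=2) weight 1/84
  (Y=2, W=2, X=2, U=0, Z=2) weight 1/63
  (Y=2, W=2, X=2, U=1, Z=2) weight 1/126
  (Y=4, W=0, X=2, U=0, Z=3) weight 2/135
  (Y=4, W=0, X=2, U=1, Z=3) weight 1/135
  … 4 more
Group by Y:
  weight(Y=2) = 1/14
  weight(Y=4) = 1/15
Total weight = 1/14 + 1/15 = 29/210
P(Y=2 | obs) = 1/14 / 29/210 = 15/29
P(Y=4 | obs) = 1/15 / 29/210 = 14/29

P(Y = 4 | obs) = 14/29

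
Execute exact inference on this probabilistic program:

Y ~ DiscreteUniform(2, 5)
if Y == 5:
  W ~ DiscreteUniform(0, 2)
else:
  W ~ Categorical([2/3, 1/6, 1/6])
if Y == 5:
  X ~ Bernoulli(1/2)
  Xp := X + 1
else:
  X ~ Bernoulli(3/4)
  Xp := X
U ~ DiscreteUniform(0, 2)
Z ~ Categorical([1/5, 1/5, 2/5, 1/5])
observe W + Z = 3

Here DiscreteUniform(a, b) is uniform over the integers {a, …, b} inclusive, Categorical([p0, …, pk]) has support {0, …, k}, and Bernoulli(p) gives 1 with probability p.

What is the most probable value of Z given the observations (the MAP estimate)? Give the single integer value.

Enumerate traces; 72 have nonzero weight after conditioning:
  (Y=2, W=0, X=0, U=0, Z=3) weight 1/360
  (Y=2, W=0, X=0, U=1, Z=3) weight 1/360
  (Y=2, W=0, X=0, U=2, Z=3) weight 1/360
  (Y=2, W=0, X=1, U=0, Z=3) weight 1/120
  (Y=2, W=0, X=1, U=1, Z=3) weight 1/120
  (Y=2, W=0, X=1, U=2, Z=3) weight 1/120
  (Y=2, W=1, X=0, U=0, Z=2) weight 1/720
  (Y=2, W=1, X=0, U=1, Z=2) weight 1/720
  (Y=2, W=2, X=0, U=0, Z=1) weight 1/1440
  … 63 more
Group by Z:
  weight(Z=1) = 1/24
  weight(Z=2) = 1/12
  weight(Z=3) = 7/60
Total weight = 1/24 + 1/12 + 7/60 = 29/120
P(Z=1 | obs) = 1/24 / 29/120 = 5/29
P(Z=2 | obs) = 1/12 / 29/120 = 10/29
P(Z=3 | obs) = 7/60 / 29/120 = 14/29
argmax = 3

argmax_v P(Z = v | obs) = 3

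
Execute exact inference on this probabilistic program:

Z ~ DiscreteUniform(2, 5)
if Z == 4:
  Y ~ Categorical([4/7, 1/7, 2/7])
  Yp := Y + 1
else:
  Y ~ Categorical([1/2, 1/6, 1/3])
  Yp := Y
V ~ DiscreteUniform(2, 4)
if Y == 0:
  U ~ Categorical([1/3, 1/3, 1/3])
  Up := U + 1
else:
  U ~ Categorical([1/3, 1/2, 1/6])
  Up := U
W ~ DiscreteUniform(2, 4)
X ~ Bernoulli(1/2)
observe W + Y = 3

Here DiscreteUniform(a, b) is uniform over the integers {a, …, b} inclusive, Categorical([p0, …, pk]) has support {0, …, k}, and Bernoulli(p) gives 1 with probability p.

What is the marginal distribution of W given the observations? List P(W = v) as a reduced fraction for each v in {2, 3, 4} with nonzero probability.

P(W=2) = 9/38, P(W=3) = 29/38

Enumerate traces; 144 have nonzero weight after conditioning:
  (Z=2, Y=0, V=2, U=0, W=3, X=0) weight 1/432
  (Z=2, Y=0, V=2, U=0, W=3, X=1) weight 1/432
  (Z=2, Y=0, V=2, U=1, W=3, X=0) weight 1/432
  (Z=2, Y=0, V=2, U=1, W=3, X=1) weight 1/432
  (Z=2, Y=0, V=2, U=2, W=3, X=0) weight 1/432
  (Z=2, Y=0, V=2, U=2, W=3, X=1) weight 1/432
  (Z=2, Y=0, V=3, U=0, W=3, X=0) weight 1/432
  (Z=2, Y=0, V=3, U=0, W=3, X=1) weight 1/432
  (Z=2, Y=1, V=2, U=0, W=2, X=0) weight 1/1296
  … 135 more
Group by W:
  weight(W=2) = 3/56
  weight(W=3) = 29/168
Total weight = 3/56 + 29/168 = 19/84
P(W=2 | obs) = 3/56 / 19/84 = 9/38
P(W=3 | obs) = 29/168 / 19/84 = 29/38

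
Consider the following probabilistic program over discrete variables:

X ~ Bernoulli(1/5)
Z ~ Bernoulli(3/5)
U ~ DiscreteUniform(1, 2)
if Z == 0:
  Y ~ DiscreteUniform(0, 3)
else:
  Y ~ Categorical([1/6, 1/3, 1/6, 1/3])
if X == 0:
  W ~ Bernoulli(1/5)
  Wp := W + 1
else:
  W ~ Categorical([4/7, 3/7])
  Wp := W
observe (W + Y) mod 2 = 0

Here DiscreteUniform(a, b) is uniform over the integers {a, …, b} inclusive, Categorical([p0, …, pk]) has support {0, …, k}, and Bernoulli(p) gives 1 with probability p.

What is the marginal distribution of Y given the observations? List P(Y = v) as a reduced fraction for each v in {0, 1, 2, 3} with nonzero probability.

P(Y=0) = 44/131, P(Y=1) = 43/262, P(Y=2) = 44/131, P(Y=3) = 43/262

Enumerate traces; 32 have nonzero weight after conditioning:
  (X=0, Z=0, U=1, Y=0, W=0) weight 4/125
  (X=0, Z=0, U=1, Y=1, W=1) weight 1/125
  (X=0, Z=0, U=1, Y=2, W=0) weight 4/125
  (X=0, Z=0, U=1, Y=3, W=1) weight 1/125
  (X=0, Z=0, U=2, Y=0, W=0) weight 4/125
  (X=0, Z=0, U=2, Y=1, W=1) weight 1/125
  (X=0, Z=0, U=2, Y=2, W=0) weight 4/125
  (X=0, Z=0, U=2, Y=3, W=1) weight 1/125
  … 24 more
Group by Y:
  weight(Y=0) = 132/875
  weight(Y=1) = 129/1750
  weight(Y=2) = 132/875
  weight(Y=3) = 129/1750
Total weight = 132/875 + 129/1750 + 132/875 + 129/1750 = 393/875
P(Y=0 | obs) = 132/875 / 393/875 = 44/131
P(Y=1 | obs) = 129/1750 / 393/875 = 43/262
P(Y=2 | obs) = 132/875 / 393/875 = 44/131
P(Y=3 | obs) = 129/1750 / 393/875 = 43/262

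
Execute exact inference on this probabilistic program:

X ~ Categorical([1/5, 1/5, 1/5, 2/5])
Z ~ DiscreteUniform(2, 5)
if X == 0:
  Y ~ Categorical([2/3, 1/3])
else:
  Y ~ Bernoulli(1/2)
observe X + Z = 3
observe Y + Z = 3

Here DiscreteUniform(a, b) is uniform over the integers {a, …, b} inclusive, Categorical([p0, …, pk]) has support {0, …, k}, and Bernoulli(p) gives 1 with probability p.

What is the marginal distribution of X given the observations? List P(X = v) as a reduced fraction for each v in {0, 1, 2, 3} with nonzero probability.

Enumerate traces; 2 have nonzero weight after conditioning:
  (X=0, Z=3, Y=0) weight 1/30
  (X=1, Z=2, Y=1) weight 1/40
Group by X:
  weight(X=0) = 1/30
  weight(X=1) = 1/40
Total weight = 1/30 + 1/40 = 7/120
P(X=0 | obs) = 1/30 / 7/120 = 4/7
P(X=1 | obs) = 1/40 / 7/120 = 3/7

P(X=0) = 4/7, P(X=1) = 3/7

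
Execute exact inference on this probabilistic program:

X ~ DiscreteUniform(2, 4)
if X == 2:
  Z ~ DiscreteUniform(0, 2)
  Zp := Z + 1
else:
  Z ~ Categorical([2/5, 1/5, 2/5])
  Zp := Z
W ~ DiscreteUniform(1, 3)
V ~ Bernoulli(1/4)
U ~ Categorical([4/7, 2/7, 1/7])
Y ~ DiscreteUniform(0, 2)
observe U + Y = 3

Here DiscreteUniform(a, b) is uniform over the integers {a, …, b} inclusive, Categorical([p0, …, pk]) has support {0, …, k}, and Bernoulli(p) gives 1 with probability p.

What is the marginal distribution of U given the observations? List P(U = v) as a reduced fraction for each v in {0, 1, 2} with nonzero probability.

P(U=1) = 2/3, P(U=2) = 1/3

Enumerate traces; 108 have nonzero weight after conditioning:
  (X=2, Z=0, W=1, V=0, U=1, Y=2) weight 1/378
  (X=2, Z=0, W=1, V=0, U=2, Y=1) weight 1/756
  (X=2, Z=0, W=1, V=1, U=1, Y=2) weight 1/1134
  (X=2, Z=0, W=1, V=1, U=2, Y=1) weight 1/2268
  (X=2, Z=0, W=2, V=0, U=1, Y=2) weight 1/378
  (X=2, Z=0, W=2, V=0, U=2, Y=1) weight 1/756
  (X=2, Z=0, W=2, V=1, U=1, Y=2) weight 1/1134
  (X=2, Z=0, W=2, V=1, U=2, Y=1) weight 1/2268
  … 100 more
Group by U:
  weight(U=1) = 2/21
  weight(U=2) = 1/21
Total weight = 2/21 + 1/21 = 1/7
P(U=1 | obs) = 2/21 / 1/7 = 2/3
P(U=2 | obs) = 1/21 / 1/7 = 1/3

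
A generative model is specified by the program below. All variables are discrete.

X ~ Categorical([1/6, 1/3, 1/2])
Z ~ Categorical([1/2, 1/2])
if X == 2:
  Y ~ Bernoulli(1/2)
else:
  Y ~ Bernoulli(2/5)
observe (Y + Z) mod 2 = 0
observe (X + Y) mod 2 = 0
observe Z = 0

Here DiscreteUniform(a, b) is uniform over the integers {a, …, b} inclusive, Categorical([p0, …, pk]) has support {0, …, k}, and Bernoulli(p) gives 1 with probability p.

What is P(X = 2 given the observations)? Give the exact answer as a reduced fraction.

Enumerate traces; 2 have nonzero weight after conditioning:
  (X=0, Z=0, Y=0) weight 1/20
  (X=2, Z=0, Y=0) weight 1/8
Group by X:
  weight(X=0) = 1/20
  weight(X=2) = 1/8
Total weight = 1/20 + 1/8 = 7/40
P(X=0 | obs) = 1/20 / 7/40 = 2/7
P(X=2 | obs) = 1/8 / 7/40 = 5/7

P(X = 2 | obs) = 5/7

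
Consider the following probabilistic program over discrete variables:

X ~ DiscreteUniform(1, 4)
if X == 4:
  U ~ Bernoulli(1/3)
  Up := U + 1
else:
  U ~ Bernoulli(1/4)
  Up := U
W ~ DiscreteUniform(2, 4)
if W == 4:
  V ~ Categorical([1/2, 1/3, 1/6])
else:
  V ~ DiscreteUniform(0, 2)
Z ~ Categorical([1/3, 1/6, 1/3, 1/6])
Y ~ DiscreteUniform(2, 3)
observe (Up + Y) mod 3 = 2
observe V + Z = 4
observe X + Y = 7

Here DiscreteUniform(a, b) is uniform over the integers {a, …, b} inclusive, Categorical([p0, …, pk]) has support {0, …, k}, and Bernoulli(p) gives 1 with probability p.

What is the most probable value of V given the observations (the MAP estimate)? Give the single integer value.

Enumerate traces; 6 have nonzero weight after conditioning:
  (X=4, U=1, W=2, V=1, Z=3, Y=3) weight 1/1296
  (X=4, U=1, W=2, V=2, Z=2, Y=3) weight 1/648
  (X=4, U=1, W=3, V=1, Z=3, Y=3) weight 1/1296
  (X=4, U=1, W=3, V=2, Z=2, Y=3) weight 1/648
  (X=4, U=1, W=4, V=1, Z=3, Y=3) weight 1/1296
  (X=4, U=1, W=4, V=2, Z=2, Y=3) weight 1/1296
Group by V:
  weight(V=1) = 1/432
  weight(V=2) = 5/1296
Total weight = 1/432 + 5/1296 = 1/162
P(V=1 | obs) = 1/432 / 1/162 = 3/8
P(V=2 | obs) = 5/1296 / 1/162 = 5/8
argmax = 2

argmax_v P(V = v | obs) = 2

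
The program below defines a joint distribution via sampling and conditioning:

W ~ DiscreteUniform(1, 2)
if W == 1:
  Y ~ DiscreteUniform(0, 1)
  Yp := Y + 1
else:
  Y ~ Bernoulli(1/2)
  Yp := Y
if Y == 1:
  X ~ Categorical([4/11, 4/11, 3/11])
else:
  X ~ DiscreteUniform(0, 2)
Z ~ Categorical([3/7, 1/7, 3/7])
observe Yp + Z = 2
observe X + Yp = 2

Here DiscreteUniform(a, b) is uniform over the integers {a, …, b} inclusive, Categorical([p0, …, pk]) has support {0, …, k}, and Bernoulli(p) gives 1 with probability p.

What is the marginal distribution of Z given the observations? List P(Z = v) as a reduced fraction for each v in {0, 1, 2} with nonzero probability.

P(Z=0) = 9/23, P(Z=1) = 1/4, P(Z=2) = 33/92

Enumerate traces; 4 have nonzero weight after conditioning:
  (W=1, Y=0, X=1, Z=1) weight 1/84
  (W=1, Y=1, X=0, Z=0) weight 3/77
  (W=2, Y=0, X=2, Z=2) weight 1/28
  (W=2, Y=1, X=1, Z=1) weight 1/77
Group by Z:
  weight(Z=0) = 3/77
  weight(Z=1) = 23/924
  weight(Z=2) = 1/28
Total weight = 3/77 + 23/924 + 1/28 = 23/231
P(Z=0 | obs) = 3/77 / 23/231 = 9/23
P(Z=1 | obs) = 23/924 / 23/231 = 1/4
P(Z=2 | obs) = 1/28 / 23/231 = 33/92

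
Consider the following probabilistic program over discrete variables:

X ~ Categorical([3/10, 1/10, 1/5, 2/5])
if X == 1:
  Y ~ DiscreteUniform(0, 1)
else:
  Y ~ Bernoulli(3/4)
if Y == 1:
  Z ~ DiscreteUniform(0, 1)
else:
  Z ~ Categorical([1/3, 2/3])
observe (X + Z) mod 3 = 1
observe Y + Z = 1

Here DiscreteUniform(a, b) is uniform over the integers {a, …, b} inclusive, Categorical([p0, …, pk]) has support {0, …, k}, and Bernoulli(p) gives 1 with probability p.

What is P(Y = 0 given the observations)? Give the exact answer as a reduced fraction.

P(Y = 0 | obs) = 14/17

Enumerate traces; 3 have nonzero weight after conditioning:
  (X=0, Y=0, Z=1) weight 1/20
  (X=1, Y=1, Z=0) weight 1/40
  (X=3, Y=0, Z=1) weight 1/15
Group by Y:
  weight(Y=0) = 7/60
  weight(Y=1) = 1/40
Total weight = 7/60 + 1/40 = 17/120
P(Y=0 | obs) = 7/60 / 17/120 = 14/17
P(Y=1 | obs) = 1/40 / 17/120 = 3/17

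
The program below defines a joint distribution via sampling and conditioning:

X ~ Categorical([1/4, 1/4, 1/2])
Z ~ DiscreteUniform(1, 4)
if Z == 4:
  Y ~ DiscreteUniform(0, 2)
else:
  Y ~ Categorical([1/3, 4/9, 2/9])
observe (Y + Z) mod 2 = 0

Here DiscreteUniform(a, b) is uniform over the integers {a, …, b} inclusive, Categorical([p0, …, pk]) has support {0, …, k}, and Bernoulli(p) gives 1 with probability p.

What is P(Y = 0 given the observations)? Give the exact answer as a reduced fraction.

P(Y = 0 | obs) = 6/19

Enumerate traces; 18 have nonzero weight after conditioning:
  (X=0, Z=1, Y=1) weight 1/36
  (X=0, Z=2, Y=0) weight 1/48
  (X=0, Z=2, Y=2) weight 1/72
  (X=0, Z=3, Y=1) weight 1/36
  (X=0, Z=4, Y=0) weight 1/48
  (X=0, Z=4, Y=2) weight 1/48
  (X=1, Z=1, Y=1) weight 1/36
  (X=1, Z=2, Y=0) weight 1/48
  … 10 more
Group by Y:
  weight(Y=0) = 1/6
  weight(Y=1) = 2/9
  weight(Y=2) = 5/36
Total weight = 1/6 + 2/9 + 5/36 = 19/36
P(Y=0 | obs) = 1/6 / 19/36 = 6/19
P(Y=1 | obs) = 2/9 / 19/36 = 8/19
P(Y=2 | obs) = 5/36 / 19/36 = 5/19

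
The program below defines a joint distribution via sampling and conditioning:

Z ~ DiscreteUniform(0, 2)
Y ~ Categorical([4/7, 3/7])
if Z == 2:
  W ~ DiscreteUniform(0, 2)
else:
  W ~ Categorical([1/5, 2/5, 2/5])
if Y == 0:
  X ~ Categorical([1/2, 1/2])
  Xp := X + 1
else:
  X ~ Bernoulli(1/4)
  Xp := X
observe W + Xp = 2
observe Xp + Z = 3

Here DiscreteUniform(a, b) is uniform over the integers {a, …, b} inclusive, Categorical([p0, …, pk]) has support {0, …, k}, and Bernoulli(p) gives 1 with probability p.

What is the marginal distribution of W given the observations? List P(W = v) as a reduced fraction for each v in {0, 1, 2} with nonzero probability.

Enumerate traces; 3 have nonzero weight after conditioning:
  (Z=1, Y=0, W=0, X=1) weight 2/105
  (Z=2, Y=0, W=1, X=0) weight 2/63
  (Z=2, Y=1, W=1, X=1) weight 1/84
Group by W:
  weight(W=0) = 2/105
  weight(W=1) = 11/252
Total weight = 2/105 + 11/252 = 79/1260
P(W=0 | obs) = 2/105 / 79/1260 = 24/79
P(W=1 | obs) = 11/252 / 79/1260 = 55/79

P(W=0) = 24/79, P(W=1) = 55/79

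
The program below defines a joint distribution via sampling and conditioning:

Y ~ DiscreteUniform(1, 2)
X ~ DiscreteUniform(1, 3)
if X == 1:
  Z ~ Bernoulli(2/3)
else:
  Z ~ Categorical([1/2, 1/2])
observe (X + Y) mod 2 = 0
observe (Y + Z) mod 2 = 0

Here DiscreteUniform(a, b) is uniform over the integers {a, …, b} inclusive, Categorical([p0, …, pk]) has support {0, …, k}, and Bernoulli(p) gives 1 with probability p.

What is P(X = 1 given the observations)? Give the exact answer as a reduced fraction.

Enumerate traces; 3 have nonzero weight after conditioning:
  (Y=1, X=1, Z=1) weight 1/9
  (Y=1, X=3, Z=1) weight 1/12
  (Y=2, X=2, Z=0) weight 1/12
Group by X:
  weight(X=1) = 1/9
  weight(X=2) = 1/12
  weight(X=3) = 1/12
Total weight = 1/9 + 1/12 + 1/12 = 5/18
P(X=1 | obs) = 1/9 / 5/18 = 2/5
P(X=2 | obs) = 1/12 / 5/18 = 3/10
P(X=3 | obs) = 1/12 / 5/18 = 3/10

P(X = 1 | obs) = 2/5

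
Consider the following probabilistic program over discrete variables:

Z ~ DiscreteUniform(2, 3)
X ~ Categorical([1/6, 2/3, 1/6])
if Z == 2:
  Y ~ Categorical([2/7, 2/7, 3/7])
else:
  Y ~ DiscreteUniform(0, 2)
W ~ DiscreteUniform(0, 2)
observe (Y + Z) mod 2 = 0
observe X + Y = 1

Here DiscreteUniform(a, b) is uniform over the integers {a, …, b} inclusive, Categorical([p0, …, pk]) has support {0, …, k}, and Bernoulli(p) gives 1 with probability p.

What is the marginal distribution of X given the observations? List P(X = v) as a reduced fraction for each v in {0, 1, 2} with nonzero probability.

P(X=0) = 7/31, P(X=1) = 24/31

Enumerate traces; 6 have nonzero weight after conditioning:
  (Z=2, X=1, Y=0, W=0) weight 2/63
  (Z=2, X=1, Y=0, W=1) weight 2/63
  (Z=2, X=1, Y=0, W=2) weight 2/63
  (Z=3, X=0, Y=1, W=0) weight 1/108
  (Z=3, X=0, Y=1, W=1) weight 1/108
  (Z=3, X=0, Y=1, W=2) weight 1/108
Group by X:
  weight(X=0) = 1/36
  weight(X=1) = 2/21
Total weight = 1/36 + 2/21 = 31/252
P(X=0 | obs) = 1/36 / 31/252 = 7/31
P(X=1 | obs) = 2/21 / 31/252 = 24/31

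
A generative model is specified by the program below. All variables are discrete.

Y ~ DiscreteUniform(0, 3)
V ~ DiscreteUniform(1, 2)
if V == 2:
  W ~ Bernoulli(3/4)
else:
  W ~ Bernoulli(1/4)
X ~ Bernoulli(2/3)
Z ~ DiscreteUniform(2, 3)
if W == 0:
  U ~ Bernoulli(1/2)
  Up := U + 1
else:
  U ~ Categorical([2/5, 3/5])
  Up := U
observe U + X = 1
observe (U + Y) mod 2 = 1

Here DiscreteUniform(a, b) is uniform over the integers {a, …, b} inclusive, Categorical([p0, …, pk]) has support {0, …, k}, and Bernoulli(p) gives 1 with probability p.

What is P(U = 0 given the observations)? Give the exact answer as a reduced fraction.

P(U = 0 | obs) = 18/29

Enumerate traces; 32 have nonzero weight after conditioning:
  (Y=0, V=1, W=0, X=0, Z=2, U=1) weight 1/128
  (Y=0, V=1, W=0, X=0, Z=3, U=1) weight 1/128
  (Y=0, V=1, W=1, X=0, Z=2, U=1) weight 1/320
  (Y=0, V=1, W=1, X=0, Z=3, U=1) weight 1/320
  (Y=0, V=2, W=0, X=0, Z=2, U=1) weight 1/384
  (Y=0, V=2, W=0, X=0, Z=3, U=1) weight 1/384
  (Y=0, V=2, W=1, X=0, Z=2, U=1) weight 3/320
  (Y=0, V=2, W=1, X=0, Z=3, U=1) weight 3/320
  (Y=1, V=1, W=0, X=1, Z=2, U=0) weight 1/64
  … 23 more
Group by U:
  weight(U=0) = 3/20
  weight(U=1) = 11/120
Total weight = 3/20 + 11/120 = 29/120
P(U=0 | obs) = 3/20 / 29/120 = 18/29
P(U=1 | obs) = 11/120 / 29/120 = 11/29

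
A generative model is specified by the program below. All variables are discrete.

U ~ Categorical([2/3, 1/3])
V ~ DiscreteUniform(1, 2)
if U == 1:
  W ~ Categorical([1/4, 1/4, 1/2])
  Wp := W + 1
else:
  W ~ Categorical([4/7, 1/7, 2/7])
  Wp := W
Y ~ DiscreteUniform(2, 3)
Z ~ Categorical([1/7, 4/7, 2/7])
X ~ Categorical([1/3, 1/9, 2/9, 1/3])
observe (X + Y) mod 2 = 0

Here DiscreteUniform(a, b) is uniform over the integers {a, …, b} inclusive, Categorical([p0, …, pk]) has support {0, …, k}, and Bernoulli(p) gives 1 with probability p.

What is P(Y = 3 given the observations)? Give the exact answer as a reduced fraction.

Enumerate traces; 144 have nonzero weight after conditioning:
  (U=0, V=1, W=0, Y=2, Z=0, X=0) weight 2/441
  (U=0, V=1, W=0, Y=2, Z=0, X=2) weight 4/1323
  (U=0, V=1, W=0, Y=2, Z=1, X=0) weight 8/441
  (U=0, V=1, W=0, Y=2, Z=1, X=2) weight 16/1323
  (U=0, V=1, W=0, Y=2, Z=2, X=0) weight 4/441
  (U=0, V=1, W=0, Y=2, Z=2, X=2) weight 8/1323
  (U=0, V=1, W=0, Y=3, Z=0, X=1) weight 2/1323
  (U=0, V=1, W=0, Y=3, Z=0, X=3) weight 2/441
  … 136 more
Group by Y:
  weight(Y=2) = 5/18
  weight(Y=3) = 2/9
Total weight = 5/18 + 2/9 = 1/2
P(Y=2 | obs) = 5/18 / 1/2 = 5/9
P(Y=3 | obs) = 2/9 / 1/2 = 4/9

P(Y = 3 | obs) = 4/9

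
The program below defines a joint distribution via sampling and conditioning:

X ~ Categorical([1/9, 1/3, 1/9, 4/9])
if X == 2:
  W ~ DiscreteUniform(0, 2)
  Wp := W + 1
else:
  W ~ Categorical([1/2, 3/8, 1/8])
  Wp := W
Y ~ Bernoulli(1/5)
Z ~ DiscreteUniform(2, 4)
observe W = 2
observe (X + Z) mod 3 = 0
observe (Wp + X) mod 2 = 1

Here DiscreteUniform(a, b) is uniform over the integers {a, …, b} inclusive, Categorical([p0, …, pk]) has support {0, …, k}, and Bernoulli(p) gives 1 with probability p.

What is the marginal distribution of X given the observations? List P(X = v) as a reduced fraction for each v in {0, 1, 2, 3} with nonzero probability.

P(X=1) = 9/29, P(X=2) = 8/29, P(X=3) = 12/29

Enumerate traces; 6 have nonzero weight after conditioning:
  (X=1, W=2, Y=0, Z=2) weight 1/90
  (X=1, W=2, Y=1, Z=2) weight 1/360
  (X=2, W=2, Y=0, Z=4) weight 4/405
  (X=2, W=2, Y=1, Z=4) weight 1/405
  (X=3, W=2, Y=0, Z=3) weight 2/135
  (X=3, W=2, Y=1, Z=3) weight 1/270
Group by X:
  weight(X=1) = 1/72
  weight(X=2) = 1/81
  weight(X=3) = 1/54
Total weight = 1/72 + 1/81 + 1/54 = 29/648
P(X=1 | obs) = 1/72 / 29/648 = 9/29
P(X=2 | obs) = 1/81 / 29/648 = 8/29
P(X=3 | obs) = 1/54 / 29/648 = 12/29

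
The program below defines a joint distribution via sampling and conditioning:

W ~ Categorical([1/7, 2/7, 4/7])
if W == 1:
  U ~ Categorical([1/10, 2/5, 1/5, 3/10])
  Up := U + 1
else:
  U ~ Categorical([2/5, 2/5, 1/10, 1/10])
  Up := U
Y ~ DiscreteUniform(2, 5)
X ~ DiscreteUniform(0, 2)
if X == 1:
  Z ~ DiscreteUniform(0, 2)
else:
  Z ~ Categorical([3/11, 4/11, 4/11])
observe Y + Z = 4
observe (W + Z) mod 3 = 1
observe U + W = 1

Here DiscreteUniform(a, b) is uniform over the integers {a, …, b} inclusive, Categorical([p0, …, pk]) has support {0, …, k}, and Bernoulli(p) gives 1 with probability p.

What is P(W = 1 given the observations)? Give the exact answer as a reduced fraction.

Enumerate traces; 6 have nonzero weight after conditioning:
  (W=0, U=1, Y=3, X=0, Z=1) weight 2/1155
  (W=0, U=1, Y=3, X=1, Z=1) weight 1/630
  (W=0, U=1, Y=3, X=2, Z=1) weight 2/1155
  (W=1, U=0, Y=4, X=0, Z=0) weight 1/1540
  (W=1, U=0, Y=4, X=1, Z=0) weight 1/1260
  (W=1, U=0, Y=4, X=2, Z=0) weight 1/1540
Group by W:
  weight(W=0) = 1/198
  weight(W=1) = 29/13860
Total weight = 1/198 + 29/13860 = 1/140
P(W=0 | obs) = 1/198 / 1/140 = 70/99
P(W=1 | obs) = 29/13860 / 1/140 = 29/99

P(W = 1 | obs) = 29/99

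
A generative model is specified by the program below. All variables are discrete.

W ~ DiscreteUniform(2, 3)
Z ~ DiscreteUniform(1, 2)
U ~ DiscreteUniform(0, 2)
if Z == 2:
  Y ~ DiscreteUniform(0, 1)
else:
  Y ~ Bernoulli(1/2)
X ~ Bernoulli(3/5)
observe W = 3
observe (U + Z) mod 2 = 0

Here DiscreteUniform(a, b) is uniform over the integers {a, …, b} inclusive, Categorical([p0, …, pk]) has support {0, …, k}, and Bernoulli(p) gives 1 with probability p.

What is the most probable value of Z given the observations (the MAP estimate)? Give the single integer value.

argmax_v P(Z = v | obs) = 2

Enumerate traces; 12 have nonzero weight after conditioning:
  (W=3, Z=1, U=1, Y=0, X=0) weight 1/60
  (W=3, Z=1, U=1, Y=0, X=1) weight 1/40
  (W=3, Z=1, U=1, Y=1, X=0) weight 1/60
  (W=3, Z=1, U=1, Y=1, X=1) weight 1/40
  (W=3, Z=2, U=0, Y=0, X=0) weight 1/60
  (W=3, Z=2, U=0, Y=0, X=1) weight 1/40
  (W=3, Z=2, U=0, Y=1, X=0) weight 1/60
  (W=3, Z=2, U=0, Y=1, X=1) weight 1/40
  … 4 more
Group by Z:
  weight(Z=1) = 1/12
  weight(Z=2) = 1/6
Total weight = 1/12 + 1/6 = 1/4
P(Z=1 | obs) = 1/12 / 1/4 = 1/3
P(Z=2 | obs) = 1/6 / 1/4 = 2/3
argmax = 2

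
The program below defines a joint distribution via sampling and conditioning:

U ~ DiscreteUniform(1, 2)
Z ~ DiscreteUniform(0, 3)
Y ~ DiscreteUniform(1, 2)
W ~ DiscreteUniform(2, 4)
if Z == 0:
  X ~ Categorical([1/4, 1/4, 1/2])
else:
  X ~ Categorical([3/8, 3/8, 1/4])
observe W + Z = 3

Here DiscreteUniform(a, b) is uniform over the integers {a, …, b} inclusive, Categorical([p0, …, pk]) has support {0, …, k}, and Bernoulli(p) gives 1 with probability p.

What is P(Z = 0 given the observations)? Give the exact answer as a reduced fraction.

P(Z = 0 | obs) = 1/2

Enumerate traces; 24 have nonzero weight after conditioning:
  (U=1, Z=0, Y=1, W=3, X=0) weight 1/192
  (U=1, Z=0, Y=1, W=3, X=1) weight 1/192
  (U=1, Z=0, Y=1, W=3, X=2) weight 1/96
  (U=1, Z=0, Y=2, W=3, X=0) weight 1/192
  (U=1, Z=0, Y=2, W=3, X=1) weight 1/192
  (U=1, Z=0, Y=2, W=3, X=2) weight 1/96
  (U=1, Z=1, Y=1, W=2, X=0) weight 1/128
  (U=1, Z=1, Y=1, W=2, X=1) weight 1/128
  … 16 more
Group by Z:
  weight(Z=0) = 1/12
  weight(Z=1) = 1/12
Total weight = 1/12 + 1/12 = 1/6
P(Z=0 | obs) = 1/12 / 1/6 = 1/2
P(Z=1 | obs) = 1/12 / 1/6 = 1/2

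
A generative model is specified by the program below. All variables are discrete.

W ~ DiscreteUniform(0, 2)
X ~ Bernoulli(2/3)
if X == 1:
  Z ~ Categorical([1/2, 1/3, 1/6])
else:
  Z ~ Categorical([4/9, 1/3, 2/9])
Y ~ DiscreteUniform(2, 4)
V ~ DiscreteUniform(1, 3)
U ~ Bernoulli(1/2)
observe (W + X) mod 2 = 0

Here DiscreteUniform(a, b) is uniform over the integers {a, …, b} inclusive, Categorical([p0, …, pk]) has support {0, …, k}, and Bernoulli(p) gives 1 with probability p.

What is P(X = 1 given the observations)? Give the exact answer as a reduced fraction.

P(X = 1 | obs) = 1/2

Enumerate traces; 162 have nonzero weight after conditioning:
  (W=0, X=0, Z=0, Y=2, V=1, U=0) weight 2/729
  (W=0, X=0, Z=0, Y=2, V=1, U=1) weight 2/729
  (W=0, X=0, Z=0, Y=2, V=2, U=0) weight 2/729
  (W=0, X=0, Z=0, Y=2, V=2, U=1) weight 2/729
  (W=0, X=0, Z=0, Y=2, V=3, U=0) weight 2/729
  (W=0, X=0, Z=0, Y=2, V=3, U=1) weight 2/729
  (W=0, X=0, Z=0, Y=3, V=1, U=0) weight 2/729
  (W=0, X=0, Z=0, Y=3, V=1, U=1) weight 2/729
  (W=1, X=1, Z=0, Y=2, V=1, U=0) weight 1/162
  … 153 more
Group by X:
  weight(X=0) = 2/9
  weight(X=1) = 2/9
Total weight = 2/9 + 2/9 = 4/9
P(X=0 | obs) = 2/9 / 4/9 = 1/2
P(X=1 | obs) = 2/9 / 4/9 = 1/2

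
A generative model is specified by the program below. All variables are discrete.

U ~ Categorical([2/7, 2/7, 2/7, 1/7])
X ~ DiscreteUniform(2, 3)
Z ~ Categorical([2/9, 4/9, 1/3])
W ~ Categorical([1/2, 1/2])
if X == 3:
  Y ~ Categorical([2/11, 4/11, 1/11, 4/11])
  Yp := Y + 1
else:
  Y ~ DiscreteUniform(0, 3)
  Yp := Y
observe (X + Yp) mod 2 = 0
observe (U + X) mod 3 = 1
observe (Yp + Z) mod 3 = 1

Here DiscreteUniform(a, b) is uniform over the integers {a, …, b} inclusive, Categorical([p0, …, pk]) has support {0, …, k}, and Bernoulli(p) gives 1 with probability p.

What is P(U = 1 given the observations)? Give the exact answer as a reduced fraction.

P(U = 1 | obs) = 32/109

Enumerate traces; 8 have nonzero weight after conditioning:
  (U=1, X=3, Z=0, W=0, Y=0) weight 2/693
  (U=1, X=3, Z=0, W=1, Y=0) weight 2/693
  (U=1, X=3, Z=1, W=0, Y=2) weight 2/693
  (U=1, X=3, Z=1, W=1, Y=2) weight 2/693
  (U=2, X=2, Z=1, W=0, Y=0) weight 1/126
  (U=2, X=2, Z=1, W=1, Y=0) weight 1/126
  (U=2, X=2, Z=2, W=0, Y=2) weight 1/168
  (U=2, X=2, Z=2, W=1, Y=2) weight 1/168
Group by U:
  weight(U=1) = 8/693
  weight(U=2) = 1/36
Total weight = 8/693 + 1/36 = 109/2772
P(U=1 | obs) = 8/693 / 109/2772 = 32/109
P(U=2 | obs) = 1/36 / 109/2772 = 77/109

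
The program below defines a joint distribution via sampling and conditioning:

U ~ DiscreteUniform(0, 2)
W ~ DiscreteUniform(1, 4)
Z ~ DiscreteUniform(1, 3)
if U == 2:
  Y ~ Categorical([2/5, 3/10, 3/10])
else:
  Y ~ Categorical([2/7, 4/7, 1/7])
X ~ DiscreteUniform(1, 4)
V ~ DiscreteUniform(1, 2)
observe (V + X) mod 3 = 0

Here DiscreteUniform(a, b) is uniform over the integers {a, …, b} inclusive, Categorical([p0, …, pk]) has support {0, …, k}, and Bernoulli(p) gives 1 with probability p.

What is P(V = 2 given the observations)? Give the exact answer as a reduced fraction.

P(V = 2 | obs) = 2/3

Enumerate traces; 324 have nonzero weight after conditioning:
  (U=0, W=1, Z=1, Y=0, X=1, V=2) weight 1/1008
  (U=0, W=1, Z=1, Y=0, X=2, V=1) weight 1/1008
  (U=0, W=1, Z=1, Y=0, X=4, V=2) weight 1/1008
  (U=0, W=1, Z=1, Y=1, X=1, V=2) weight 1/504
  (U=0, W=1, Z=1, Y=1, X=2, V=1) weight 1/504
  (U=0, W=1, Z=1, Y=1, X=4, V=2) weight 1/504
  (U=0, W=1, Z=1, Y=2, X=1, V=2) weight 1/2016
  (U=0, W=1, Z=1, Y=2, X=2, V=1) weight 1/2016
  … 316 more
Group by V:
  weight(V=1) = 1/8
  weight(V=2) = 1/4
Total weight = 1/8 + 1/4 = 3/8
P(V=1 | obs) = 1/8 / 3/8 = 1/3
P(V=2 | obs) = 1/4 / 3/8 = 2/3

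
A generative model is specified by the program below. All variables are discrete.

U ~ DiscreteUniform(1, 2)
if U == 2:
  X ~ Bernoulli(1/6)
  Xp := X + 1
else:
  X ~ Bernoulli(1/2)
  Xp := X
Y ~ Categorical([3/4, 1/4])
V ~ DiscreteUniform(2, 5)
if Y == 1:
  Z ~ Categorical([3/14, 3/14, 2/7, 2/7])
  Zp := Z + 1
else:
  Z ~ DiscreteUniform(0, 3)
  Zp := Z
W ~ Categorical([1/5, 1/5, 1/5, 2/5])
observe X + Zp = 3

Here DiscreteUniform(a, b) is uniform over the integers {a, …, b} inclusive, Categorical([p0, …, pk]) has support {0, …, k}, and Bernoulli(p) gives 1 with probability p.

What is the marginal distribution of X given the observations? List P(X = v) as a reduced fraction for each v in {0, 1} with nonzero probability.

Enumerate traces; 128 have nonzero weight after conditioning:
  (U=1, X=0, Y=0, V=2, Z=3, W=0) weight 3/1280
  (U=1, X=0, Y=0, V=2, Z=3, W=1) weight 3/1280
  (U=1, X=0, Y=0, V=2, Z=3, W=2) weight 3/1280
  (U=1, X=0, Y=0, V=2, Z=3, W=3) weight 3/640
  (U=1, X=0, Y=0, V=3, Z=3, W=0) weight 3/1280
  (U=1, X=0, Y=0, V=3, Z=3, W=1) weight 3/1280
  (U=1, X=0, Y=0, V=3, Z=3, W=2) weight 3/1280
  (U=1, X=0, Y=0, V=3, Z=3, W=3) weight 3/640
  (U=1, X=1, Y=0, V=2, Z=2, W=0) weight 3/1280
  … 119 more
Group by X:
  weight(X=0) = 29/168
  weight(X=1) = 9/112
Total weight = 29/168 + 9/112 = 85/336
P(X=0 | obs) = 29/168 / 85/336 = 58/85
P(X=1 | obs) = 9/112 / 85/336 = 27/85

P(X=0) = 58/85, P(X=1) = 27/85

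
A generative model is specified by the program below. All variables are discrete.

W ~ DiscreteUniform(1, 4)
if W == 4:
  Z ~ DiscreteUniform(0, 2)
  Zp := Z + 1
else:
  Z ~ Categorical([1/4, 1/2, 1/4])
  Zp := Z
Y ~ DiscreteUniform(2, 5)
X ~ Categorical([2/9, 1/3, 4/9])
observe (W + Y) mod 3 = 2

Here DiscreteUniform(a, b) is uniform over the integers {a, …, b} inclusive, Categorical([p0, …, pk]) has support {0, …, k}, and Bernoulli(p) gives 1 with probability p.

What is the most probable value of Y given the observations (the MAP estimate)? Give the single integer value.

argmax_v P(Y = v | obs) = 4

Enumerate traces; 45 have nonzero weight after conditioning:
  (W=1, Z=0, Y=4, X=0) weight 1/288
  (W=1, Z=0, Y=4, X=1) weight 1/192
  (W=1, Z=0, Y=4, X=2) weight 1/144
  (W=1, Z=1, Y=4, X=0) weight 1/144
  (W=1, Z=1, Y=4, X=1) weight 1/96
  (W=1, Z=1, Y=4, X=2) weight 1/72
  (W=1, Z=2, Y=4, X=0) weight 1/288
  (W=1, Z=2, Y=4, X=1) weight 1/192
  (W=2, Z=0, Y=3, X=0) weight 1/288
  (W=3, Z=0, Y=2, X=0) weight 1/288
  … 35 more
Group by Y:
  weight(Y=2) = 1/16
  weight(Y=3) = 1/16
  weight(Y=4) = 1/8
  weight(Y=5) = 1/16
Total weight = 1/16 + 1/16 + 1/8 + 1/16 = 5/16
P(Y=2 | obs) = 1/16 / 5/16 = 1/5
P(Y=3 | obs) = 1/16 / 5/16 = 1/5
P(Y=4 | obs) = 1/8 / 5/16 = 2/5
P(Y=5 | obs) = 1/16 / 5/16 = 1/5
argmax = 4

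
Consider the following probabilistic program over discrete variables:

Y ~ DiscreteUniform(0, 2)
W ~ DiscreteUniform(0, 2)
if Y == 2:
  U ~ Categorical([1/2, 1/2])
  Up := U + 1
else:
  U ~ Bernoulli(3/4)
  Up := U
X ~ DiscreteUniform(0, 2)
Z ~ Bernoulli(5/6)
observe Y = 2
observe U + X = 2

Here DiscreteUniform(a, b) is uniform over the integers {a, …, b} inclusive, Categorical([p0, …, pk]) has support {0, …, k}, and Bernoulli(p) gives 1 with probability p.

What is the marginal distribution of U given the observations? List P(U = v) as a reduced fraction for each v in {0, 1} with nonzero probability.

Enumerate traces; 12 have nonzero weight after conditioning:
  (Y=2, W=0, U=0, X=2, Z=0) weight 1/324
  (Y=2, W=0, U=0, X=2, Z=1) weight 5/324
  (Y=2, W=0, U=1, X=1, Z=0) weight 1/324
  (Y=2, W=0, U=1, X=1, Z=1) weight 5/324
  (Y=2, W=1, U=0, X=2, Z=0) weight 1/324
  (Y=2, W=1, U=0, X=2, Z=1) weight 5/324
  (Y=2, W=1, U=1, X=1, Z=0) weight 1/324
  (Y=2, W=1, U=1, X=1, Z=1) weight 5/324
  … 4 more
Group by U:
  weight(U=0) = 1/18
  weight(U=1) = 1/18
Total weight = 1/18 + 1/18 = 1/9
P(U=0 | obs) = 1/18 / 1/9 = 1/2
P(U=1 | obs) = 1/18 / 1/9 = 1/2

P(U=0) = 1/2, P(U=1) = 1/2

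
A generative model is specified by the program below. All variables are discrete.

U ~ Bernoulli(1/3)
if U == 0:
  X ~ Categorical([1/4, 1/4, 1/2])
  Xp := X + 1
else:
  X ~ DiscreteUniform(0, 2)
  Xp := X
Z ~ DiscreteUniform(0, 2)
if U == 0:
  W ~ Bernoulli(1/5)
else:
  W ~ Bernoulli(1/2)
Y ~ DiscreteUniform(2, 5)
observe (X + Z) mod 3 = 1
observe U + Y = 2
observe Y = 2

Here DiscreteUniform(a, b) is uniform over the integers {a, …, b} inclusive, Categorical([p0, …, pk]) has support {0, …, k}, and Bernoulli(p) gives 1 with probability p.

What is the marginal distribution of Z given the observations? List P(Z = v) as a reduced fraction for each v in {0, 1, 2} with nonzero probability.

P(Z=0) = 1/4, P(Z=1) = 1/4, P(Z=2) = 1/2

Enumerate traces; 6 have nonzero weight after conditioning:
  (U=0, X=0, Z=1, W=0, Y=2) weight 1/90
  (U=0, X=0, Z=1, W=1, Y=2) weight 1/360
  (U=0, X=1, Z=0, W=0, Y=2) weight 1/90
  (U=0, X=1, Z=0, W=1, Y=2) weight 1/360
  (U=0, X=2, Z=2, W=0, Y=2) weight 1/45
  (U=0, X=2, Z=2, W=1, Y=2) weight 1/180
Group by Z:
  weight(Z=0) = 1/72
  weight(Z=1) = 1/72
  weight(Z=2) = 1/36
Total weight = 1/72 + 1/72 + 1/36 = 1/18
P(Z=0 | obs) = 1/72 / 1/18 = 1/4
P(Z=1 | obs) = 1/72 / 1/18 = 1/4
P(Z=2 | obs) = 1/36 / 1/18 = 1/2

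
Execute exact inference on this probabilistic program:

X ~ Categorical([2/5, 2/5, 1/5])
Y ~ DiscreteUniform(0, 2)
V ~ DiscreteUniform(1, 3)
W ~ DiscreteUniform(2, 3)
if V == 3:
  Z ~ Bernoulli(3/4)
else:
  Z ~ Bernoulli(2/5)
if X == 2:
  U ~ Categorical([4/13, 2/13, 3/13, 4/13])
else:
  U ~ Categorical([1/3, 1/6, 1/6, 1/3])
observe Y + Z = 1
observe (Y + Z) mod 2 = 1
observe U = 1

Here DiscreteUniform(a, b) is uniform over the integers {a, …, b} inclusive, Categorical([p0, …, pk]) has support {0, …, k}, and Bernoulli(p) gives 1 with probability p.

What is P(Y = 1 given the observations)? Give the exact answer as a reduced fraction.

Enumerate traces; 36 have nonzero weight after conditioning:
  (X=0, Y=0, V=1, W=2, Z=1, U=1) weight 1/675
  (X=0, Y=0, V=1, W=3, Z=1, U=1) weight 1/675
  (X=0, Y=0, V=2, W=2, Z=1, U=1) weight 1/675
  (X=0, Y=0, V=2, W=3, Z=1, U=1) weight 1/675
  (X=0, Y=0, V=3, W=2, Z=1, U=1) weight 1/360
  (X=0, Y=0, V=3, W=3, Z=1, U=1) weight 1/360
  (X=0, Y=1, V=1, W=2, Z=0, U=1) weight 1/450
  (X=0, Y=1, V=1, W=3, Z=0, U=1) weight 1/450
  … 28 more
Group by Y:
  weight(Y=0) = 248/8775
  weight(Y=1) = 232/8775
Total weight = 248/8775 + 232/8775 = 32/585
P(Y=0 | obs) = 248/8775 / 32/585 = 31/60
P(Y=1 | obs) = 232/8775 / 32/585 = 29/60

P(Y = 1 | obs) = 29/60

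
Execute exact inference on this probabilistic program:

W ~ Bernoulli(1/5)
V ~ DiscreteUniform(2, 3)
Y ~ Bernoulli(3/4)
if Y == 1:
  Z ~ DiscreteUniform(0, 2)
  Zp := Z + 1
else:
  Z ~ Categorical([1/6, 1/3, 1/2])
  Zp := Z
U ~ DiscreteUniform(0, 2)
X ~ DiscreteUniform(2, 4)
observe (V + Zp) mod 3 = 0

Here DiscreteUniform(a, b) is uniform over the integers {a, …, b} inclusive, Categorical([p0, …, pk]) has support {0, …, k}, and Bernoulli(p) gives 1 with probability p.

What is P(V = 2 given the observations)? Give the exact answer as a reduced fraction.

P(V = 2 | obs) = 8/15

Enumerate traces; 72 have nonzero weight after conditioning:
  (W=0, V=2, Y=0, Z=1, U=0, X=2) weight 1/270
  (W=0, V=2, Y=0, Z=1, U=0, X=3) weight 1/270
  (W=0, V=2, Y=0, Z=1, U=0, X=4) weight 1/270
  (W=0, V=2, Y=0, Z=1, U=1, X=2) weight 1/270
  (W=0, V=2, Y=0, Z=1, U=1, X=3) weight 1/270
  (W=0, V=2, Y=0, Z=1, U=1, X=4) weight 1/270
  (W=0, V=2, Y=0, Z=1, U=2, X=2) weight 1/270
  (W=0, V=2, Y=0, Z=1, U=2, X=3) weight 1/270
  (W=0, V=3, Y=0, Z=0, U=0, X=2) weight 1/540
  … 63 more
Group by V:
  weight(V=2) = 1/6
  weight(V=3) = 7/48
Total weight = 1/6 + 7/48 = 5/16
P(V=2 | obs) = 1/6 / 5/16 = 8/15
P(V=3 | obs) = 7/48 / 5/16 = 7/15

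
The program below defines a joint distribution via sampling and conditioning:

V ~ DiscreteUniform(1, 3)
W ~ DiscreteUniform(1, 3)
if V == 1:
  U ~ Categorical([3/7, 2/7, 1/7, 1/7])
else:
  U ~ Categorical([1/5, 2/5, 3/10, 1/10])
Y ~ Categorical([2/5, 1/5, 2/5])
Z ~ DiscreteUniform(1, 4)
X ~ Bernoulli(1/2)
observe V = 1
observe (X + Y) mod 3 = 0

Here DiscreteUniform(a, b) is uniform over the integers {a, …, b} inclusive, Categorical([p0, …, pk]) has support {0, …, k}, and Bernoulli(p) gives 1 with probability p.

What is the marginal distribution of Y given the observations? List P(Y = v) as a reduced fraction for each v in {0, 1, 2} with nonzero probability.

P(Y=0) = 1/2, P(Y=2) = 1/2

Enumerate traces; 96 have nonzero weight after conditioning:
  (V=1, W=1, U=0, Y=0, Z=1, X=0) weight 1/420
  (V=1, W=1, U=0, Y=0, Z=2, X=0) weight 1/420
  (V=1, W=1, U=0, Y=0, Z=3, X=0) weight 1/420
  (V=1, W=1, U=0, Y=0, Z=4, X=0) weight 1/420
  (V=1, W=1, U=0, Y=2, Z=1, X=1) weight 1/420
  (V=1, W=1, U=0, Y=2, Z=2, X=1) weight 1/420
  (V=1, W=1, U=0, Y=2, Z=3, X=1) weight 1/420
  (V=1, W=1, U=0, Y=2, Z=4, X=1) weight 1/420
  … 88 more
Group by Y:
  weight(Y=0) = 1/15
  weight(Y=2) = 1/15
Total weight = 1/15 + 1/15 = 2/15
P(Y=0 | obs) = 1/15 / 2/15 = 1/2
P(Y=2 | obs) = 1/15 / 2/15 = 1/2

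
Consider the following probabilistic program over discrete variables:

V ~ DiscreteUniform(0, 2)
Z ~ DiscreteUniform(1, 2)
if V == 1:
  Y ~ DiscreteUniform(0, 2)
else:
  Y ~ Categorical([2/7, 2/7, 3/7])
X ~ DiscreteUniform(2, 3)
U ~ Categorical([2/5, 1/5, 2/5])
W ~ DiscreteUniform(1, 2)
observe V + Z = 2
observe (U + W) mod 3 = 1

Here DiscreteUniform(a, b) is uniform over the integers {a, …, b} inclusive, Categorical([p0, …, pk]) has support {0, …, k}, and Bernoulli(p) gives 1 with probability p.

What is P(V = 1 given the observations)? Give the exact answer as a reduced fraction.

Enumerate traces; 24 have nonzero weight after conditioning:
  (V=0, Z=2, Y=0, X=2, U=0, W=1) weight 1/210
  (V=0, Z=2, Y=0, X=2, U=2, W=2) weight 1/210
  (V=0, Z=2, Y=0, X=3, U=0, W=1) weight 1/210
  (V=0, Z=2, Y=0, X=3, U=2, W=2) weight 1/210
  (V=0, Z=2, Y=1, X=2, U=0, W=1) weight 1/210
  (V=0, Z=2, Y=1, X=2, U=2, W=2) weight 1/210
  (V=0, Z=2, Y=1, X=3, U=0, W=1) weight 1/210
  (V=0, Z=2, Y=1, X=3, U=2, W=2) weight 1/210
  (V=1, Z=1, Y=0, X=2, U=0, W=1) weight 1/180
  … 15 more
Group by V:
  weight(V=0) = 1/15
  weight(V=1) = 1/15
Total weight = 1/15 + 1/15 = 2/15
P(V=0 | obs) = 1/15 / 2/15 = 1/2
P(V=1 | obs) = 1/15 / 2/15 = 1/2

P(V = 1 | obs) = 1/2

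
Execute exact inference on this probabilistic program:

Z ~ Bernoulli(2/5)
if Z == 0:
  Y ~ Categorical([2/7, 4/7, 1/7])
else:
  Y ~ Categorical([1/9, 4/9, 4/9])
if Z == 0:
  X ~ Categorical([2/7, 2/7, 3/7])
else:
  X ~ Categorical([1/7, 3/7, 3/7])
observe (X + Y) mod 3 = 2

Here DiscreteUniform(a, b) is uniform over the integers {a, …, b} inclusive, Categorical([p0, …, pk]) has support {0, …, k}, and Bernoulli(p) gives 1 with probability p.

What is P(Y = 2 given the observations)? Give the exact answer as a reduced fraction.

P(Y = 2 | obs) = 55/349

Enumerate traces; 6 have nonzero weight after conditioning:
  (Z=0, Y=0, X=2) weight 18/245
  (Z=0, Y=1, X=1) weight 24/245
  (Z=0, Y=2, X=0) weight 6/245
  (Z=1, Y=0, X=2) weight 2/105
  (Z=1, Y=1, X=1) weight 8/105
  (Z=1, Y=2, X=0) weight 8/315
Group by Y:
  weight(Y=0) = 68/735
  weight(Y=1) = 128/735
  weight(Y=2) = 22/441
Total weight = 68/735 + 128/735 + 22/441 = 698/2205
P(Y=0 | obs) = 68/735 / 698/2205 = 102/349
P(Y=1 | obs) = 128/735 / 698/2205 = 192/349
P(Y=2 | obs) = 22/441 / 698/2205 = 55/349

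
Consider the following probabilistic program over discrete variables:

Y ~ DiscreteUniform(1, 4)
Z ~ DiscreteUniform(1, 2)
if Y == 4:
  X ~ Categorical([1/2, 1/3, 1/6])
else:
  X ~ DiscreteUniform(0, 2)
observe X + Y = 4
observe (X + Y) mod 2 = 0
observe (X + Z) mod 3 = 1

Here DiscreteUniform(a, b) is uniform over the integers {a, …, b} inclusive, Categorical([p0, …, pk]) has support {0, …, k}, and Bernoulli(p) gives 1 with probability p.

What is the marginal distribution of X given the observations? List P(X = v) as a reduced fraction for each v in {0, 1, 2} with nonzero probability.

Enumerate traces; 2 have nonzero weight after conditioning:
  (Y=2, Z=2, X=2) weight 1/24
  (Y=4, Z=1, X=0) weight 1/16
Group by X:
  weight(X=0) = 1/16
  weight(X=2) = 1/24
Total weight = 1/16 + 1/24 = 5/48
P(X=0 | obs) = 1/16 / 5/48 = 3/5
P(X=2 | obs) = 1/24 / 5/48 = 2/5

P(X=0) = 3/5, P(X=2) = 2/5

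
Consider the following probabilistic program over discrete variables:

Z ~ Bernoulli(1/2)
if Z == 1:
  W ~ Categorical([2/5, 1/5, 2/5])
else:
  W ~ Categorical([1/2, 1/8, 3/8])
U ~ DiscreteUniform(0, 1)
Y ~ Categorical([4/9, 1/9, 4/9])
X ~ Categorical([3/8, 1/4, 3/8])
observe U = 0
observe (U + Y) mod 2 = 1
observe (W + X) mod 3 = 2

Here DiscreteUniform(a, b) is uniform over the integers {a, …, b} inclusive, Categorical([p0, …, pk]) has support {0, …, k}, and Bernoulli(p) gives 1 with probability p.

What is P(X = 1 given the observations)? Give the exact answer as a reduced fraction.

Enumerate traces; 6 have nonzero weight after conditioning:
  (Z=0, W=0, U=0, Y=1, X=2) weight 1/192
  (Z=0, W=1, U=0, Y=1, X=1) weight 1/1152
  (Z=0, W=2, U=0, Y=1, X=0) weight 1/256
  (Z=1, W=0, U=0, Y=1, X=2) weight 1/240
  (Z=1, W=1, U=0, Y=1, X=1) weight 1/720
  (Z=1, W=2, U=0, Y=1, X=0) weight 1/240
Group by X:
  weight(X=0) = 31/3840
  weight(X=1) = 13/5760
  weight(X=2) = 3/320
Total weight = 31/3840 + 13/5760 + 3/320 = 227/11520
P(X=0 | obs) = 31/3840 / 227/11520 = 93/227
P(X=1 | obs) = 13/5760 / 227/11520 = 26/227
P(X=2 | obs) = 3/320 / 227/11520 = 108/227

P(X = 1 | obs) = 26/227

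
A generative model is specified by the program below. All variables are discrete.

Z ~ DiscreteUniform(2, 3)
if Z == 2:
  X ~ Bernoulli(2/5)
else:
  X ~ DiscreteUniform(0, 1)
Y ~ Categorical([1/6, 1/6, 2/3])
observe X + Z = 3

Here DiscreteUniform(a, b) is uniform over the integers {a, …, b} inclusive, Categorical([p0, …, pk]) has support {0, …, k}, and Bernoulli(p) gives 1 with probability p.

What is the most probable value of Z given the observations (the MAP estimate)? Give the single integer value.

argmax_v P(Z = v | obs) = 3

Enumerate traces; 6 have nonzero weight after conditioning:
  (Z=2, X=1, Y=0) weight 1/30
  (Z=2, X=1, Y=1) weight 1/30
  (Z=2, X=1, Y=2) weight 2/15
  (Z=3, X=0, Y=0) weight 1/24
  (Z=3, X=0, Y=1) weight 1/24
  (Z=3, X=0, Y=2) weight 1/6
Group by Z:
  weight(Z=2) = 1/5
  weight(Z=3) = 1/4
Total weight = 1/5 + 1/4 = 9/20
P(Z=2 | obs) = 1/5 / 9/20 = 4/9
P(Z=3 | obs) = 1/4 / 9/20 = 5/9
argmax = 3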